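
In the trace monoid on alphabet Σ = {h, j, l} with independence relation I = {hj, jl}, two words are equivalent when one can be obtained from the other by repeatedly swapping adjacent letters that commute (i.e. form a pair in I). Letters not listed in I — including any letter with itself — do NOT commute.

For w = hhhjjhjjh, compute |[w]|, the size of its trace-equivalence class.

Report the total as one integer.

drop 0:h onto floor
drop 1:h onto {0:h}
drop 2:h onto {1:h}
drop 3:j onto floor
drop 4:j onto {3:j}
drop 5:h onto {2:h}
drop 6:j onto {4:j}
drop 7:j onto {6:j}
drop 8:h onto {5:h}
ground layer = {0:h, 3:j}
drop-orders for the pieces not yet dropped (sum over which currently-grounded one goes next):
  1 to go: {7} 1  {8} 1
  2 to go: {5,8} 1  {6,7} 1  {7,8} 2
  3 to go: {2,5,8} 1  {4,6,7} 1  {5,7,8} 3  {6,7,8} 3
  4 to go: {1,2,5,8} 1  {2,5,7,8} 4  {3,4,6,7} 1  {4,6,7,8} 4  {5,6,7,8} 6
  5 to go: {0,1,2,5,8} 1  {1,2,5,7,8} 5  {2,5,6,7,8} 10  {3,4,6,7,8} 5  {4,5,6,7,8} 10
  6 to go: {0,1,2,5,7,8} 6  {1,2,5,6,7,8} 15  {2,4,5,6,7,8} 20  {3,4,5,6,7,8} 15
  7 to go: {0,1,2,5,6,7,8} 21  {1,2,4,5,6,7,8} 35  {2,3,4,5,6,7,8} 35
  if 0:h drops first: 70 orders
  if 3:j drops first: 56 orders
heap linearizations: 126

126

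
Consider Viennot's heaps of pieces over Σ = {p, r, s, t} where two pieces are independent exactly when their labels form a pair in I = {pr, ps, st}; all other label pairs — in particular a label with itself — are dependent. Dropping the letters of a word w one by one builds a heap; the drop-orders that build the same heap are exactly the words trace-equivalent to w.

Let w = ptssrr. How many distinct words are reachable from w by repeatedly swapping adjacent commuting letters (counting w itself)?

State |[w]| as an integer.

6

#0=p has no predecessor
#1=t depends on [0:p]
#2=s has no predecessor
#3=s depends on [2:s]
#4=r depends on [1:t, 3:s]
#5=r depends on [4:r]
sources: [0:p, 2:s]
N(rest) = Σ N(rest − s) over sources s of rest; N(one piece) = 1:
  size 1 → [5]=1
  size 2 → [4,5]=1
  size 3 → [1,4,5]=1  [3,4,5]=1
  size 4 → [0,1,4,5]=1  [1,3,4,5]=2  [2,3,4,5]=1
  first=0(p) contributes 3
  first=2(s) contributes 3
|[w]| = 6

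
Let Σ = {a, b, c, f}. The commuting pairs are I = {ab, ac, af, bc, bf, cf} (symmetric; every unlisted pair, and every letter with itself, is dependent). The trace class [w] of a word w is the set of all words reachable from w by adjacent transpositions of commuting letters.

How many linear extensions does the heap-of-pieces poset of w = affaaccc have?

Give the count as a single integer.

560

piece 0:a — minimal
piece 1:f — minimal
piece 2:f rests on {1:f}
piece 3:a rests on {0:a}
piece 4:a rests on {3:a}
piece 5:c — minimal
piece 6:c rests on {5:c}
piece 7:c rests on {6:c}
minimal pieces: {0:a, 1:f, 5:c}
ways to finish when only these pieces remain (= sum over removing one remaining piece with nothing left below it):
  1 left: {2}→1  {4}→1  {7}→1
  2 left: {1,2}→1  {2,4}→2  {2,7}→2  {3,4}→1  {4,7}→2  {6,7}→1
  3 left: {0,3,4}→1  {1,2,4}→3  {1,2,7}→3  {2,3,4}→3  {2,4,7}→6  {2,6,7}→3  {3,4,7}→3  {4,6,7}→3  {5,6,7}→1
  4 left: {0,2,3,4}→4  {0,3,4,7}→4  {1,2,3,4}→6  {1,2,4,7}→12  {1,2,6,7}→6  {2,3,4,7}→12  {2,4,6,7}→12  {2,5,6,7}→4  {3,4,6,7}→6  {4,5,6,7}→4
  5 left: {0,1,2,3,4}→10  {0,2,3,4,7}→20  {0,3,4,6,7}→10  {1,2,3,4,7}→30  {1,2,4,6,7}→30  {1,2,5,6,7}→10  {2,3,4,6,7}→30  {2,4,5,6,7}→20  {3,4,5,6,7}→10
  6 left: {0,1,2,3,4,7}→60  {0,2,3,4,6,7}→60  {0,3,4,5,6,7}→20  {1,2,3,4,6,7}→90  {1,2,4,5,6,7}→60  {2,3,4,5,6,7}→60
  placing 0:a first → 210 extensions
  placing 1:f first → 140 extensions
  placing 5:c first → 210 extensions
total linear extensions = 560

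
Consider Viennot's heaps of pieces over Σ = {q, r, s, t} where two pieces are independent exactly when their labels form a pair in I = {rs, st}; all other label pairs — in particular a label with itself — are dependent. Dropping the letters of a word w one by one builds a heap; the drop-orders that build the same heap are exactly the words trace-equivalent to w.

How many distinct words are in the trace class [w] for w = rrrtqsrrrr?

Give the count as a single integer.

drop 0:r onto floor
drop 1:r onto {0:r}
drop 2:r onto {1:r}
drop 3:t onto {2:r}
drop 4:q onto {3:t}
drop 5:s onto {4:q}
drop 6:r onto {4:q}
drop 7:r onto {6:r}
drop 8:r onto {7:r}
drop 9:r onto {8:r}
ground layer = {0:r}
drop-orders for the pieces not yet dropped (sum over which currently-grounded one goes next):
  1 to go: {5} 1  {9} 1
  2 to go: {5,9} 2  {8,9} 1
  3 to go: {5,8,9} 3  {7,8,9} 1
  4 to go: {5,7,8,9} 4  {6,7,8,9} 1
  5 to go: {5,6,7,8,9} 5
  6 to go: {4,5,6,7,8,9} 5
  7 to go: {3,4,5,6,7,8,9} 5
  8 to go: {2,3,4,5,6,7,8,9} 5
  if 0:r drops first: 5 orders

5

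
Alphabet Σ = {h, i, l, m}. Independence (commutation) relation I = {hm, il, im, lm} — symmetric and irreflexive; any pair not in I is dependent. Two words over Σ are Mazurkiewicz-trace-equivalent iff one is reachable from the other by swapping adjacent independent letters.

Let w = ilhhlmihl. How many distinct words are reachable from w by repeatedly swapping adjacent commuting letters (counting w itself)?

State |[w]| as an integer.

36

#0=i has no predecessor
#1=l has no predecessor
#2=h depends on [0:i, 1:l]
#3=h depends on [2:h]
#4=l depends on [3:h]
#5=m has no predecessor
#6=i depends on [3:h]
#7=h depends on [4:l, 6:i]
#8=l depends on [7:h]
sources: [0:i, 1:l, 5:m]
N(rest) = Σ N(rest − s) over sources s of rest; N(one piece) = 1:
  size 1 → [5]=1  [8]=1
  size 2 → [5,8]=2  [7,8]=1
  size 3 → [4,7,8]=1  [5,7,8]=3  [6,7,8]=1
  size 4 → [4,5,7,8]=4  [4,6,7,8]=2  [5,6,7,8]=4
  size 5 → [3,4,6,7,8]=2  [4,5,6,7,8]=10
  size 6 → [2,3,4,6,7,8]=2  [3,4,5,6,7,8]=12
  size 7 → [0,2,3,4,6,7,8]=2  [1,2,3,4,6,7,8]=2  [2,3,4,5,6,7,8]=14
  first=0(i) contributes 16
  first=1(l) contributes 16
  first=5(m) contributes 4
|[w]| = 36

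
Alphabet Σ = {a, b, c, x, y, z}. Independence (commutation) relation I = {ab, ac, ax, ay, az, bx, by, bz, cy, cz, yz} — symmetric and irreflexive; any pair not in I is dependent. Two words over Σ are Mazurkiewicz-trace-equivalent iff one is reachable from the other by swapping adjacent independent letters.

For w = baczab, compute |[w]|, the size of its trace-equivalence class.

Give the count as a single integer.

0(b) covers ∅
1(a) covers ∅
2(c) covers 0:b
3(z) covers ∅
4(a) covers 1:a
5(b) covers 2:c
floor of heap: 0:b, 1:a, 3:z
completions by unplaced set U, small U first (add the entries for U minus each lowest piece of U):
  |U|=1: {3}:1  {4}:1  {5}:1
  |U|=2: {1,4}:1  {2,5}:1  {3,4}:2  {3,5}:2  {4,5}:2
  |U|=3: {0,2,5}:1  {1,3,4}:3  {1,4,5}:3  {2,3,5}:3  {2,4,5}:3  {3,4,5}:6
  |U|=4: {0,2,3,5}:4  {0,2,4,5}:4  {1,2,4,5}:6  {1,3,4,5}:12  {2,3,4,5}:12
  start at 0(b): 30
  start at 1(a): 20
  start at 3(z): 10
sum over floor = 60

60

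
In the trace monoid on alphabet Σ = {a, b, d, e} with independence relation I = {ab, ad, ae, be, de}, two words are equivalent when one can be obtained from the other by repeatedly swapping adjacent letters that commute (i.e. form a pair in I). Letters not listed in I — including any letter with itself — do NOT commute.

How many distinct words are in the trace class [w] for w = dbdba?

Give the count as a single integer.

5

#0=d has no predecessor
#1=b depends on [0:d]
#2=d depends on [1:b]
#3=b depends on [2:d]
#4=a has no predecessor
sources: [0:d, 4:a]
N(rest) = Σ N(rest − s) over sources s of rest; N(one piece) = 1:
  size 1 → [3]=1  [4]=1
  size 2 → [2,3]=1  [3,4]=2
  size 3 → [1,2,3]=1  [2,3,4]=3
  first=0(d) contributes 4
  first=4(a) contributes 1
|[w]| = 5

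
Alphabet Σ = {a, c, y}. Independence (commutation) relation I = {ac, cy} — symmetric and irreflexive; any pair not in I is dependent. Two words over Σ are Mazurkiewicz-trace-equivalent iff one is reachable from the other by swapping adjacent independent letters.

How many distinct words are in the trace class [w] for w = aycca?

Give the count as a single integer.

#0=a has no predecessor
#1=y depends on [0:a]
#2=c has no predecessor
#3=c depends on [2:c]
#4=a depends on [1:y]
sources: [0:a, 2:c]
N(rest) = Σ N(rest − s) over sources s of rest; N(one piece) = 1:
  size 1 → [3]=1  [4]=1
  size 2 → [1,4]=1  [2,3]=1  [3,4]=2
  size 3 → [0,1,4]=1  [1,3,4]=3  [2,3,4]=3
  first=0(a) contributes 6
  first=2(c) contributes 4
|[w]| = 10

10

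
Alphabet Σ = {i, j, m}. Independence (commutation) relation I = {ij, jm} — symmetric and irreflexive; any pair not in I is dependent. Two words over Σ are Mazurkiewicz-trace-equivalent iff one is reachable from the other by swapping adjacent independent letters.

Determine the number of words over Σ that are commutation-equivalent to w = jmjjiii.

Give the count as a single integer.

0(j) covers ∅
1(m) covers ∅
2(j) covers 0:j
3(j) covers 2:j
4(i) covers 1:m
5(i) covers 4:i
6(i) covers 5:i
floor of heap: 0:j, 1:m
completions by unplaced set U, small U first (add the entries for U minus each lowest piece of U):
  |U|=1: {3}:1  {6}:1
  |U|=2: {2,3}:1  {3,6}:2  {5,6}:1
  |U|=3: {0,2,3}:1  {2,3,6}:3  {3,5,6}:3  {4,5,6}:1
  |U|=4: {0,2,3,6}:4  {1,4,5,6}:1  {2,3,5,6}:6  {3,4,5,6}:4
  |U|=5: {0,2,3,5,6}:10  {1,3,4,5,6}:5  {2,3,4,5,6}:10
  start at 0(j): 15
  start at 1(m): 20
sum over floor = 35

35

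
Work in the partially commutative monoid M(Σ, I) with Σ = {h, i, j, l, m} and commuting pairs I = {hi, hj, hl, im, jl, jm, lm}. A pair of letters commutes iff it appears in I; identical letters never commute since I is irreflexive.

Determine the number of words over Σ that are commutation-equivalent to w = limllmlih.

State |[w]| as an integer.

piece 0:l — minimal
piece 1:i rests on {0:l}
piece 2:m — minimal
piece 3:l rests on {1:i}
piece 4:l rests on {3:l}
piece 5:m rests on {2:m}
piece 6:l rests on {4:l}
piece 7:i rests on {6:l}
piece 8:h rests on {5:m}
minimal pieces: {0:l, 2:m}
ways to finish when only these pieces remain (= sum over removing one remaining piece with nothing left below it):
  1 left: {7}→1  {8}→1
  2 left: {5,8}→1  {6,7}→1  {7,8}→2
  3 left: {2,5,8}→1  {4,6,7}→1  {5,7,8}→3  {6,7,8}→3
  4 left: {2,5,7,8}→4  {3,4,6,7}→1  {4,6,7,8}→4  {5,6,7,8}→6
  5 left: {1,3,4,6,7}→1  {2,5,6,7,8}→10  {3,4,6,7,8}→5  {4,5,6,7,8}→10
  6 left: {0,1,3,4,6,7}→1  {1,3,4,6,7,8}→6  {2,4,5,6,7,8}→20  {3,4,5,6,7,8}→15
  7 left: {0,1,3,4,6,7,8}→7  {1,3,4,5,6,7,8}→21  {2,3,4,5,6,7,8}→35
  placing 0:l first → 56 extensions
  placing 2:m first → 28 extensions
total linear extensions = 84

84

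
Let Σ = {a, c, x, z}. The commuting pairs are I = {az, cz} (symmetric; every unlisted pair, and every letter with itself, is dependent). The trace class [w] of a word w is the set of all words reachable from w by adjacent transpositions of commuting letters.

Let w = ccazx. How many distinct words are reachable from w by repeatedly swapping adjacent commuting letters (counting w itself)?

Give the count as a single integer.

#0=c has no predecessor
#1=c depends on [0:c]
#2=a depends on [1:c]
#3=z has no predecessor
#4=x depends on [2:a, 3:z]
sources: [0:c, 3:z]
N(rest) = Σ N(rest − s) over sources s of rest; N(one piece) = 1:
  size 1 → [4]=1
  size 2 → [2,4]=1  [3,4]=1
  size 3 → [1,2,4]=1  [2,3,4]=2
  first=0(c) contributes 3
  first=3(z) contributes 1
|[w]| = 4

4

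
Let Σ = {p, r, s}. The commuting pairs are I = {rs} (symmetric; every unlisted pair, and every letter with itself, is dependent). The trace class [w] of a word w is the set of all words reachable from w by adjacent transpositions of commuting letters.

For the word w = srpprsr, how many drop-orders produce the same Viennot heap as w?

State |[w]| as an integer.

6

0(s) covers ∅
1(r) covers ∅
2(p) covers 0:s, 1:r
3(p) covers 2:p
4(r) covers 3:p
5(s) covers 3:p
6(r) covers 4:r
floor of heap: 0:s, 1:r
completions by unplaced set U, small U first (add the entries for U minus each lowest piece of U):
  |U|=1: {5}:1  {6}:1
  |U|=2: {4,6}:1  {5,6}:2
  |U|=3: {4,5,6}:3
  |U|=4: {3,4,5,6}:3
  |U|=5: {2,3,4,5,6}:3
  start at 0(s): 3
  start at 1(r): 3
sum over floor = 6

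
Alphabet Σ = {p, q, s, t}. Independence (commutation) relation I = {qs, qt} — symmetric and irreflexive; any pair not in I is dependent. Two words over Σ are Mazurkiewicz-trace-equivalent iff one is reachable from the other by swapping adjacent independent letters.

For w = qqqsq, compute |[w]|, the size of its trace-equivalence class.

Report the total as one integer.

piece 0:q — minimal
piece 1:q rests on {0:q}
piece 2:q rests on {1:q}
piece 3:s — minimal
piece 4:q rests on {2:q}
minimal pieces: {0:q, 3:s}
ways to finish when only these pieces remain (= sum over removing one remaining piece with nothing left below it):
  1 left: {3}→1  {4}→1
  2 left: {2,4}→1  {3,4}→2
  3 left: {1,2,4}→1  {2,3,4}→3
  placing 0:q first → 4 extensions
  placing 3:s first → 1 extensions
total linear extensions = 5

5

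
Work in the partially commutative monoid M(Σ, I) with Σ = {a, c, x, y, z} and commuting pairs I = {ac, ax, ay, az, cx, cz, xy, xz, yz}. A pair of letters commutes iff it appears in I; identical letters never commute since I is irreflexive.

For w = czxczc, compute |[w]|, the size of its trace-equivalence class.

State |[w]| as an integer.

#0=c has no predecessor
#1=z has no predecessor
#2=x has no predecessor
#3=c depends on [0:c]
#4=z depends on [1:z]
#5=c depends on [3:c]
sources: [0:c, 1:z, 2:x]
N(rest) = Σ N(rest − s) over sources s of rest; N(one piece) = 1:
  size 1 → [2]=1  [4]=1  [5]=1
  size 2 → [1,4]=1  [2,4]=2  [2,5]=2  [3,5]=1  [4,5]=2
  size 3 → [0,3,5]=1  [1,2,4]=3  [1,4,5]=3  [2,3,5]=3  [2,4,5]=6  [3,4,5]=3
  size 4 → [0,2,3,5]=4  [0,3,4,5]=4  [1,2,4,5]=12  [1,3,4,5]=6  [2,3,4,5]=12
  first=0(c) contributes 30
  first=1(z) contributes 20
  first=2(x) contributes 10
|[w]| = 60

60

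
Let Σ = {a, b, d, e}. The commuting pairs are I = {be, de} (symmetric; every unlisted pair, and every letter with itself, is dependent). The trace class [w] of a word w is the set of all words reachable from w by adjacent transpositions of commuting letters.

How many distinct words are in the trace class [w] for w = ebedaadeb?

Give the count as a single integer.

18

drop 0:e onto floor
drop 1:b onto floor
drop 2:e onto {0:e}
drop 3:d onto {1:b}
drop 4:a onto {2:e, 3:d}
drop 5:a onto {4:a}
drop 6:d onto {5:a}
drop 7:e onto {5:a}
drop 8:b onto {6:d}
ground layer = {0:e, 1:b}
drop-orders for the pieces not yet dropped (sum over which currently-grounded one goes next):
  1 to go: {7} 1  {8} 1
  2 to go: {6,8} 1  {7,8} 2
  3 to go: {6,7,8} 3
  4 to go: {5,6,7,8} 3
  5 to go: {4,5,6,7,8} 3
  6 to go: {2,4,5,6,7,8} 3  {3,4,5,6,7,8} 3
  7 to go: {0,2,4,5,6,7,8} 3  {1,3,4,5,6,7,8} 3  {2,3,4,5,6,7,8} 6
  if 0:e drops first: 9 orders
  if 1:b drops first: 9 orders
heap linearizations: 18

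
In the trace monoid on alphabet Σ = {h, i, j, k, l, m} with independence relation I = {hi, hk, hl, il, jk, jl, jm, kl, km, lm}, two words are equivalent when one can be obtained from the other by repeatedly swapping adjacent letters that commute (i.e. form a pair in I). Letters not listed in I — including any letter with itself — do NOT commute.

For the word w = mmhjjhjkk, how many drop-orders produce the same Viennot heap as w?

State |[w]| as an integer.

36

#0=m has no predecessor
#1=m depends on [0:m]
#2=h depends on [1:m]
#3=j depends on [2:h]
#4=j depends on [3:j]
#5=h depends on [4:j]
#6=j depends on [5:h]
#7=k has no predecessor
#8=k depends on [7:k]
sources: [0:m, 7:k]
N(rest) = Σ N(rest − s) over sources s of rest; N(one piece) = 1:
  size 1 → [6]=1  [8]=1
  size 2 → [5,6]=1  [6,8]=2  [7,8]=1
  size 3 → [4,5,6]=1  [5,6,8]=3  [6,7,8]=3
  size 4 → [3,4,5,6]=1  [4,5,6,8]=4  [5,6,7,8]=6
  size 5 → [2,3,4,5,6]=1  [3,4,5,6,8]=5  [4,5,6,7,8]=10
  size 6 → [1,2,3,4,5,6]=1  [2,3,4,5,6,8]=6  [3,4,5,6,7,8]=15
  size 7 → [0,1,2,3,4,5,6]=1  [1,2,3,4,5,6,8]=7  [2,3,4,5,6,7,8]=21
  first=0(m) contributes 28
  first=7(k) contributes 8
|[w]| = 36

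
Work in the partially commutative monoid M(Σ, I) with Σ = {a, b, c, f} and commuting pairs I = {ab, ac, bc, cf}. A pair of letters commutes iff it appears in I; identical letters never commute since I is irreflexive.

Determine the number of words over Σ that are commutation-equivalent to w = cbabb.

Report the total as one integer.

20

piece 0:c — minimal
piece 1:b — minimal
piece 2:a — minimal
piece 3:b rests on {1:b}
piece 4:b rests on {3:b}
minimal pieces: {0:c, 1:b, 2:a}
ways to finish when only these pieces remain (= sum over removing one remaining piece with nothing left below it):
  1 left: {0}→1  {2}→1  {4}→1
  2 left: {0,2}→2  {0,4}→2  {2,4}→2  {3,4}→1
  3 left: {0,2,4}→6  {0,3,4}→3  {1,3,4}→1  {2,3,4}→3
  placing 0:c first → 4 extensions
  placing 1:b first → 12 extensions
  placing 2:a first → 4 extensions
total linear extensions = 20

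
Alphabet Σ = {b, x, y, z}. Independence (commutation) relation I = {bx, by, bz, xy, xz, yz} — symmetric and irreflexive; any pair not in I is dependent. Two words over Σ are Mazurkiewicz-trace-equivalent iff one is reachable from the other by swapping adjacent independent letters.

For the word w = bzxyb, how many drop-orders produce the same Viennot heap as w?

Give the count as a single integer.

60

#0=b has no predecessor
#1=z has no predecessor
#2=x has no predecessor
#3=y has no predecessor
#4=b depends on [0:b]
sources: [0:b, 1:z, 2:x, 3:y]
N(rest) = Σ N(rest − s) over sources s of rest; N(one piece) = 1:
  size 1 → [1]=1  [2]=1  [3]=1  [4]=1
  size 2 → [0,4]=1  [1,2]=2  [1,3]=2  [1,4]=2  [2,3]=2  [2,4]=2  [3,4]=2
  size 3 → [0,1,4]=3  [0,2,4]=3  [0,3,4]=3  [1,2,3]=6  [1,2,4]=6  [1,3,4]=6  [2,3,4]=6
  first=0(b) contributes 24
  first=1(z) contributes 12
  first=2(x) contributes 12
  first=3(y) contributes 12
|[w]| = 60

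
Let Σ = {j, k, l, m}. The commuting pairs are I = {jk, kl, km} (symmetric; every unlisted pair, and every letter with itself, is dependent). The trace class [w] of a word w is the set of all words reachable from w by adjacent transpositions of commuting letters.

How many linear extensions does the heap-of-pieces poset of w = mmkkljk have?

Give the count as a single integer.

35

#0=m has no predecessor
#1=m depends on [0:m]
#2=k has no predecessor
#3=k depends on [2:k]
#4=l depends on [1:m]
#5=j depends on [4:l]
#6=k depends on [3:k]
sources: [0:m, 2:k]
N(rest) = Σ N(rest − s) over sources s of rest; N(one piece) = 1:
  size 1 → [5]=1  [6]=1
  size 2 → [3,6]=1  [4,5]=1  [5,6]=2
  size 3 → [1,4,5]=1  [2,3,6]=1  [3,5,6]=3  [4,5,6]=3
  size 4 → [0,1,4,5]=1  [1,4,5,6]=4  [2,3,5,6]=4  [3,4,5,6]=6
  size 5 → [0,1,4,5,6]=5  [1,3,4,5,6]=10  [2,3,4,5,6]=10
  first=0(m) contributes 20
  first=2(k) contributes 15
|[w]| = 35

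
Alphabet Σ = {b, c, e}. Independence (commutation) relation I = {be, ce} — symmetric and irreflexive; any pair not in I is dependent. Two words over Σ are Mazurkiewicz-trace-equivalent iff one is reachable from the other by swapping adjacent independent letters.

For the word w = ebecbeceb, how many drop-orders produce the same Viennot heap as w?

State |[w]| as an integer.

0(e) covers ∅
1(b) covers ∅
2(e) covers 0:e
3(c) covers 1:b
4(b) covers 3:c
5(e) covers 2:e
6(c) covers 4:b
7(e) covers 5:e
8(b) covers 6:c
floor of heap: 0:e, 1:b
completions by unplaced set U, small U first (add the entries for U minus each lowest piece of U):
  |U|=1: {7}:1  {8}:1
  |U|=2: {5,7}:1  {6,8}:1  {7,8}:2
  |U|=3: {2,5,7}:1  {4,6,8}:1  {5,7,8}:3  {6,7,8}:3
  |U|=4: {0,2,5,7}:1  {2,5,7,8}:4  {3,4,6,8}:1  {4,6,7,8}:4  {5,6,7,8}:6
  |U|=5: {0,2,5,7,8}:5  {1,3,4,6,8}:1  {2,5,6,7,8}:10  {3,4,6,7,8}:5  {4,5,6,7,8}:10
  |U|=6: {0,2,5,6,7,8}:15  {1,3,4,6,7,8}:6  {2,4,5,6,7,8}:20  {3,4,5,6,7,8}:15
  |U|=7: {0,2,4,5,6,7,8}:35  {1,3,4,5,6,7,8}:21  {2,3,4,5,6,7,8}:35
  start at 0(e): 56
  start at 1(b): 70
sum over floor = 126

126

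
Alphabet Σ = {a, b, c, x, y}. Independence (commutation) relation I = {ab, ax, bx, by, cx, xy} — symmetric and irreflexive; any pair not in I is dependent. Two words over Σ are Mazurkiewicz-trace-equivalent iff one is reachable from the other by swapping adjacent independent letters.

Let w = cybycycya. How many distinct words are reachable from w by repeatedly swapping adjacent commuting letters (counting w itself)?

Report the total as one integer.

3

#0=c has no predecessor
#1=y depends on [0:c]
#2=b depends on [0:c]
#3=y depends on [1:y]
#4=c depends on [2:b, 3:y]
#5=y depends on [4:c]
#6=c depends on [5:y]
#7=y depends on [6:c]
#8=a depends on [7:y]
sources: [0:c]
N(rest) = Σ N(rest − s) over sources s of rest; N(one piece) = 1:
  size 1 → [8]=1
  size 2 → [7,8]=1
  size 3 → [6,7,8]=1
  size 4 → [5,6,7,8]=1
  size 5 → [4,5,6,7,8]=1
  size 6 → [2,4,5,6,7,8]=1  [3,4,5,6,7,8]=1
  size 7 → [1,3,4,5,6,7,8]=1  [2,3,4,5,6,7,8]=2
  first=0(c) contributes 3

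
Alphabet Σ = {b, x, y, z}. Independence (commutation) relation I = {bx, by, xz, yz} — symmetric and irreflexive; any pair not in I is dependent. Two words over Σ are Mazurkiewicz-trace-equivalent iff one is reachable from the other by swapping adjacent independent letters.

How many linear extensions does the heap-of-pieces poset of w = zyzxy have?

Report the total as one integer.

10

#0=z has no predecessor
#1=y has no predecessor
#2=z depends on [0:z]
#3=x depends on [1:y]
#4=y depends on [3:x]
sources: [0:z, 1:y]
N(rest) = Σ N(rest − s) over sources s of rest; N(one piece) = 1:
  size 1 → [2]=1  [4]=1
  size 2 → [0,2]=1  [2,4]=2  [3,4]=1
  size 3 → [0,2,4]=3  [1,3,4]=1  [2,3,4]=3
  first=0(z) contributes 4
  first=1(y) contributes 6
|[w]| = 10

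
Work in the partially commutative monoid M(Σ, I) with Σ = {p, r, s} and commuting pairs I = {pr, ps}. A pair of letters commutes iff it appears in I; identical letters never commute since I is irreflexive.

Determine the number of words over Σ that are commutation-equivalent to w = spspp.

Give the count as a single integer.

piece 0:s — minimal
piece 1:p — minimal
piece 2:s rests on {0:s}
piece 3:p rests on {1:p}
piece 4:p rests on {3:p}
minimal pieces: {0:s, 1:p}
ways to finish when only these pieces remain (= sum over removing one remaining piece with nothing left below it):
  1 left: {2}→1  {4}→1
  2 left: {0,2}→1  {2,4}→2  {3,4}→1
  3 left: {0,2,4}→3  {1,3,4}→1  {2,3,4}→3
  placing 0:s first → 4 extensions
  placing 1:p first → 6 extensions
total linear extensions = 10

10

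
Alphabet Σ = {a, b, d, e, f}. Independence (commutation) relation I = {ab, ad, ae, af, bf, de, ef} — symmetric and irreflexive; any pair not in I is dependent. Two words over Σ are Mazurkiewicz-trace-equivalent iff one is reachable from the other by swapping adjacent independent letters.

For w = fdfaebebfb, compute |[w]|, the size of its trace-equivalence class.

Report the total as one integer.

drop 0:f onto floor
drop 1:d onto {0:f}
drop 2:f onto {1:d}
drop 3:a onto floor
drop 4:e onto floor
drop 5:b onto {1:d, 4:e}
drop 6:e onto {5:b}
drop 7:b onto {6:e}
drop 8:f onto {2:f}
drop 9:b onto {7:b}
ground layer = {0:f, 3:a, 4:e}
drop-orders for the pieces not yet dropped (sum over which currently-grounded one goes next):
  1 to go: {3} 1  {8} 1  {9} 1
  2 to go: {2,8} 1  {3,8} 2  {3,9} 2  {7,9} 1  {8,9} 2
  3 to go: {2,3,8} 3  {2,8,9} 3  {3,7,9} 3  {3,8,9} 6  {6,7,9} 1  {7,8,9} 3
  4 to go: {2,3,8,9} 12  {2,7,8,9} 6  {3,6,7,9} 4  {3,7,8,9} 12  {5,6,7,9} 1  {6,7,8,9} 4
  5 to go: {2,3,7,8,9} 30  {2,6,7,8,9} 10  {3,5,6,7,9} 5  {3,6,7,8,9} 20  {4,5,6,7,9} 1  {5,6,7,8,9} 5
  6 to go: {2,3,6,7,8,9} 60  {2,5,6,7,8,9} 15  {3,4,5,6,7,9} 6  {3,5,6,7,8,9} 30  {4,5,6,7,8,9} 6
  7 to go: {1,2,5,6,7,8,9} 15  {2,3,5,6,7,8,9} 105  {2,4,5,6,7,8,9} 21  {3,4,5,6,7,8,9} 42
  8 to go: {0,1,2,5,6,7,8,9} 15  {1,2,3,5,6,7,8,9} 120  {1,2,4,5,6,7,8,9} 36  {2,3,4,5,6,7,8,9} 168
  if 0:f drops first: 324 orders
  if 3:a drops first: 51 orders
  if 4:e drops first: 135 orders
heap linearizations: 510

510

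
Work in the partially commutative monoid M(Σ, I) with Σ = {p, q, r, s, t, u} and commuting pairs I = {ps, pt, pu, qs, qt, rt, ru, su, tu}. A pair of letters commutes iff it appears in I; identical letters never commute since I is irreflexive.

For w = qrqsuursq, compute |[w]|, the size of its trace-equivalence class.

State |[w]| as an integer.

0(q) covers ∅
1(r) covers 0:q
2(q) covers 1:r
3(s) covers 1:r
4(u) covers 2:q
5(u) covers 4:u
6(r) covers 2:q, 3:s
7(s) covers 6:r
8(q) covers 5:u, 6:r
floor of heap: 0:q
completions by unplaced set U, small U first (add the entries for U minus each lowest piece of U):
  |U|=1: {7}:1  {8}:1
  |U|=2: {5,8}:1  {7,8}:2
  |U|=3: {4,5,8}:1  {5,7,8}:3  {6,7,8}:2
  |U|=4: {3,6,7,8}:2  {4,5,7,8}:4  {5,6,7,8}:5
  |U|=5: {3,5,6,7,8}:7  {4,5,6,7,8}:9
  |U|=6: {2,4,5,6,7,8}:9  {3,4,5,6,7,8}:16
  |U|=7: {2,3,4,5,6,7,8}:25
  start at 0(q): 25

25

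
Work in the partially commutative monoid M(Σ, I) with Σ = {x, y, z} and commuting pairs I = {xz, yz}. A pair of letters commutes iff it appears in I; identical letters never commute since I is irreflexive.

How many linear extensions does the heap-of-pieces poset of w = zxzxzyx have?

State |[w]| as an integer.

35

#0=z has no predecessor
#1=x has no predecessor
#2=z depends on [0:z]
#3=x depends on [1:x]
#4=z depends on [2:z]
#5=y depends on [3:x]
#6=x depends on [5:y]
sources: [0:z, 1:x]
N(rest) = Σ N(rest − s) over sources s of rest; N(one piece) = 1:
  size 1 → [4]=1  [6]=1
  size 2 → [2,4]=1  [4,6]=2  [5,6]=1
  size 3 → [0,2,4]=1  [2,4,6]=3  [3,5,6]=1  [4,5,6]=3
  size 4 → [0,2,4,6]=4  [1,3,5,6]=1  [2,4,5,6]=6  [3,4,5,6]=4
  size 5 → [0,2,4,5,6]=10  [1,3,4,5,6]=5  [2,3,4,5,6]=10
  first=0(z) contributes 15
  first=1(x) contributes 20
|[w]| = 35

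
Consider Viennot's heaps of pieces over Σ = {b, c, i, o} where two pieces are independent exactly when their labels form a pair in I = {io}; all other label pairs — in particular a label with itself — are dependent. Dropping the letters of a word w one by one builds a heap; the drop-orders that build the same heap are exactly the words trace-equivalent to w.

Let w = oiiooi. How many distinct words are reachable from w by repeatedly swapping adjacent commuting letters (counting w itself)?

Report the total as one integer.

#0=o has no predecessor
#1=i has no predecessor
#2=i depends on [1:i]
#3=o depends on [0:o]
#4=o depends on [3:o]
#5=i depends on [2:i]
sources: [0:o, 1:i]
N(rest) = Σ N(rest − s) over sources s of rest; N(one piece) = 1:
  size 1 → [4]=1  [5]=1
  size 2 → [2,5]=1  [3,4]=1  [4,5]=2
  size 3 → [0,3,4]=1  [1,2,5]=1  [2,4,5]=3  [3,4,5]=3
  size 4 → [0,3,4,5]=4  [1,2,4,5]=4  [2,3,4,5]=6
  first=0(o) contributes 10
  first=1(i) contributes 10
|[w]| = 20

20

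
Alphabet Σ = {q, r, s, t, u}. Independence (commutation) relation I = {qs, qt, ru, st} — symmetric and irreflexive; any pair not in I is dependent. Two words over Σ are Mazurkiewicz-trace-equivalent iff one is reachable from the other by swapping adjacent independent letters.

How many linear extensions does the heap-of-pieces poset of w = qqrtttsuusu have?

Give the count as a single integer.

4

drop 0:q onto floor
drop 1:q onto {0:q}
drop 2:r onto {1:q}
drop 3:t onto {2:r}
drop 4:t onto {3:t}
drop 5:t onto {4:t}
drop 6:s onto {2:r}
drop 7:u onto {5:t, 6:s}
drop 8:u onto {7:u}
drop 9:s onto {8:u}
drop 10:u onto {9:s}
ground layer = {0:q}
drop-orders for the pieces not yet dropped (sum over which currently-grounded one goes next):
  1 to go: {10} 1
  2 to go: {9,10} 1
  3 to go: {8,9,10} 1
  4 to go: {7,8,9,10} 1
  5 to go: {5,7,8,9,10} 1  {6,7,8,9,10} 1
  6 to go: {4,5,7,8,9,10} 1  {5,6,7,8,9,10} 2
  7 to go: {3,4,5,7,8,9,10} 1  {4,5,6,7,8,9,10} 3
  8 to go: {3,4,5,6,7,8,9,10} 4
  9 to go: {2,3,4,5,6,7,8,9,10} 4
  if 0:q drops first: 4 orders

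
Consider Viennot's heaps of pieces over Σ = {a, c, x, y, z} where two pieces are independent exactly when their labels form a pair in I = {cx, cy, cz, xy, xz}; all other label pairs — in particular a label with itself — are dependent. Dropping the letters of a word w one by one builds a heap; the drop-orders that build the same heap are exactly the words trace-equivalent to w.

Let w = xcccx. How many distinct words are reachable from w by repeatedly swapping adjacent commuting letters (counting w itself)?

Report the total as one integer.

10

piece 0:x — minimal
piece 1:c — minimal
piece 2:c rests on {1:c}
piece 3:c rests on {2:c}
piece 4:x rests on {0:x}
minimal pieces: {0:x, 1:c}
ways to finish when only these pieces remain (= sum over removing one remaining piece with nothing left below it):
  1 left: {3}→1  {4}→1
  2 left: {0,4}→1  {2,3}→1  {3,4}→2
  3 left: {0,3,4}→3  {1,2,3}→1  {2,3,4}→3
  placing 0:x first → 4 extensions
  placing 1:c first → 6 extensions
total linear extensions = 10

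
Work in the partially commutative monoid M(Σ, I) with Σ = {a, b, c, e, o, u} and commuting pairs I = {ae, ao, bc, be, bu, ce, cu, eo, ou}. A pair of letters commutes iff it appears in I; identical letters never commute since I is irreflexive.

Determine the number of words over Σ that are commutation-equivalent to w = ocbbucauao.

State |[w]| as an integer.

150

drop 0:o onto floor
drop 1:c onto {0:o}
drop 2:b onto {0:o}
drop 3:b onto {2:b}
drop 4:u onto floor
drop 5:c onto {1:c}
drop 6:a onto {3:b, 4:u, 5:c}
drop 7:u onto {6:a}
drop 8:a onto {7:u}
drop 9:o onto {3:b, 5:c}
ground layer = {0:o, 4:u}
drop-orders for the pieces not yet dropped (sum over which currently-grounded one goes next):
  1 to go: {8} 1  {9} 1
  2 to go: {7,8} 1  {8,9} 2
  3 to go: {6,7,8} 1  {7,8,9} 3
  4 to go: {4,6,7,8} 1  {6,7,8,9} 4
  5 to go: {3,6,7,8,9} 4  {4,6,7,8,9} 5  {5,6,7,8,9} 4
  6 to go: {1,5,6,7,8,9} 4  {2,3,6,7,8,9} 4  {3,4,6,7,8,9} 9  {3,5,6,7,8,9} 8  {4,5,6,7,8,9} 9
  7 to go: {1,3,5,6,7,8,9} 12  {1,4,5,6,7,8,9} 13  {2,3,4,6,7,8,9} 13  {2,3,5,6,7,8,9} 12  {3,4,5,6,7,8,9} 26
  8 to go: {1,2,3,5,6,7,8,9} 24  {1,3,4,5,6,7,8,9} 51  {2,3,4,5,6,7,8,9} 51
  if 0:o drops first: 126 orders
  if 4:u drops first: 24 orders
heap linearizations: 150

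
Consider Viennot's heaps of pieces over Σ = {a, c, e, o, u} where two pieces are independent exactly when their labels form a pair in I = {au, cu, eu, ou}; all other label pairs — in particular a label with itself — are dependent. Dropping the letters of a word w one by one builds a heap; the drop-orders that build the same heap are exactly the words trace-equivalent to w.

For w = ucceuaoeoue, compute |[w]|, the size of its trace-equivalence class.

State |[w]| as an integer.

drop 0:u onto floor
drop 1:c onto floor
drop 2:c onto {1:c}
drop 3:e onto {2:c}
drop 4:u onto {0:u}
drop 5:a onto {3:e}
drop 6:o onto {5:a}
drop 7:e onto {6:o}
drop 8:o onto {7:e}
drop 9:u onto {4:u}
drop 10:e onto {8:o}
ground layer = {0:u, 1:c}
drop-orders for the pieces not yet dropped (sum over which currently-grounded one goes next):
  1 to go: {9} 1  {10} 1
  2 to go: {4,9} 1  {8,10} 1  {9,10} 2
  3 to go: {0,4,9} 1  {4,9,10} 3  {7,8,10} 1  {8,9,10} 3
  4 to go: {0,4,9,10} 4  {4,8,9,10} 6  {6,7,8,10} 1  {7,8,9,10} 4
  5 to go: {0,4,8,9,10} 10  {4,7,8,9,10} 10  {5,6,7,8,10} 1  {6,7,8,9,10} 5
  6 to go: {0,4,7,8,9,10} 20  {3,5,6,7,8,10} 1  {4,6,7,8,9,10} 15  {5,6,7,8,9,10} 6
  7 to go: {0,4,6,7,8,9,10} 35  {2,3,5,6,7,8,10} 1  {3,5,6,7,8,9,10} 7  {4,5,6,7,8,9,10} 21
  8 to go: {0,4,5,6,7,8,9,10} 56  {1,2,3,5,6,7,8,10} 1  {2,3,5,6,7,8,9,10} 8  {3,4,5,6,7,8,9,10} 28
  9 to go: {0,3,4,5,6,7,8,9,10} 84  {1,2,3,5,6,7,8,9,10} 9  {2,3,4,5,6,7,8,9,10} 36
  if 0:u drops first: 45 orders
  if 1:c drops first: 120 orders
heap linearizations: 165

165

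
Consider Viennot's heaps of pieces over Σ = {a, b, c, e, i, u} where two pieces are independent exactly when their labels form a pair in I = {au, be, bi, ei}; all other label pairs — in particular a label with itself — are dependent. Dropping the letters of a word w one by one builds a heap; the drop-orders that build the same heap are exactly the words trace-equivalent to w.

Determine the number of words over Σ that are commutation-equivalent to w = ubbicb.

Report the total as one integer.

drop 0:u onto floor
drop 1:b onto {0:u}
drop 2:b onto {1:b}
drop 3:i onto {0:u}
drop 4:c onto {2:b, 3:i}
drop 5:b onto {4:c}
ground layer = {0:u}
drop-orders for the pieces not yet dropped (sum over which currently-grounded one goes next):
  1 to go: {5} 1
  2 to go: {4,5} 1
  3 to go: {2,4,5} 1  {3,4,5} 1
  4 to go: {1,2,4,5} 1  {2,3,4,5} 2
  if 0:u drops first: 3 orders

3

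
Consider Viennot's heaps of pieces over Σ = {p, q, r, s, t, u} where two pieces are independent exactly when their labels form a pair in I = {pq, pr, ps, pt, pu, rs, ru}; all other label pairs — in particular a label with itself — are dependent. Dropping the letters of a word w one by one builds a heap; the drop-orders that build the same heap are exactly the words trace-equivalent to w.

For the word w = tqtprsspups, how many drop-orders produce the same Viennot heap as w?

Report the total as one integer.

825

piece 0:t — minimal
piece 1:q rests on {0:t}
piece 2:t rests on {1:q}
piece 3:p — minimal
piece 4:r rests on {2:t}
piece 5:s rests on {2:t}
piece 6:s rests on {5:s}
piece 7:p rests on {3:p}
piece 8:u rests on {6:s}
piece 9:p rests on {7:p}
piece 10:s rests on {8:u}
minimal pieces: {0:t, 3:p}
ways to finish when only these pieces remain (= sum over removing one remaining piece with nothing left below it):
  1 left: {4}→1  {9}→1  {10}→1
  2 left: {4,9}→2  {4,10}→2  {7,9}→1  {8,10}→1  {9,10}→2
  3 left: {3,7,9}→1  {4,7,9}→3  {4,8,10}→3  {4,9,10}→6  {6,8,10}→1  {7,9,10}→3  {8,9,10}→3
  4 left: {3,4,7,9}→4  {3,7,9,10}→4  {4,6,8,10}→4  {4,7,9,10}→12  {4,8,9,10}→12  {5,6,8,10}→1  {6,8,9,10}→4  {7,8,9,10}→6
  5 left: {3,4,7,9,10}→20  {3,7,8,9,10}→10  {4,5,6,8,10}→5  {4,6,8,9,10}→20  {4,7,8,9,10}→30  {5,6,8,9,10}→5  {6,7,8,9,10}→10
  6 left: {2,4,5,6,8,10}→5  {3,4,7,8,9,10}→60  {3,6,7,8,9,10}→20  {4,5,6,8,9,10}→30  {4,6,7,8,9,10}→60  {5,6,7,8,9,10}→15
  7 left: {1,2,4,5,6,8,10}→5  {2,4,5,6,8,9,10}→35  {3,4,6,7,8,9,10}→140  {3,5,6,7,8,9,10}→35  {4,5,6,7,8,9,10}→105
  8 left: {0,1,2,4,5,6,8,10}→5  {1,2,4,5,6,8,9,10}→40  {2,4,5,6,7,8,9,10}→140  {3,4,5,6,7,8,9,10}→280
  9 left: {0,1,2,4,5,6,8,9,10}→45  {1,2,4,5,6,7,8,9,10}→180  {2,3,4,5,6,7,8,9,10}→420
  placing 0:t first → 600 extensions
  placing 3:p first → 225 extensions
total linear extensions = 825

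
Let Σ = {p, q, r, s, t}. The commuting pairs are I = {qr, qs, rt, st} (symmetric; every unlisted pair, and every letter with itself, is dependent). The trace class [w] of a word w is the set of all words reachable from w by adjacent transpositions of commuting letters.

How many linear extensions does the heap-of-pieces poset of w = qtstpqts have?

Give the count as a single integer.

drop 0:q onto floor
drop 1:t onto {0:q}
drop 2:s onto floor
drop 3:t onto {1:t}
drop 4:p onto {2:s, 3:t}
drop 5:q onto {4:p}
drop 6:t onto {5:q}
drop 7:s onto {4:p}
ground layer = {0:q, 2:s}
drop-orders for the pieces not yet dropped (sum over which currently-grounded one goes next):
  1 to go: {6} 1  {7} 1
  2 to go: {5,6} 1  {6,7} 2
  3 to go: {5,6,7} 3
  4 to go: {4,5,6,7} 3
  5 to go: {2,4,5,6,7} 3  {3,4,5,6,7} 3
  6 to go: {1,3,4,5,6,7} 3  {2,3,4,5,6,7} 6
  if 0:q drops first: 9 orders
  if 2:s drops first: 3 orders
heap linearizations: 12

12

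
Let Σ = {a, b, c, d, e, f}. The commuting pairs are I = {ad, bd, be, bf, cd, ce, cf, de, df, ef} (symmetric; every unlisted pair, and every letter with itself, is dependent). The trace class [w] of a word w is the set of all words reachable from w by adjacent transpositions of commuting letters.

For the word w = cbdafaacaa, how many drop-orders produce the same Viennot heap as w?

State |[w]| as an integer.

drop 0:c onto floor
drop 1:b onto {0:c}
drop 2:d onto floor
drop 3:a onto {1:b}
drop 4:f onto {3:a}
drop 5:a onto {4:f}
drop 6:a onto {5:a}
drop 7:c onto {6:a}
drop 8:a onto {7:c}
drop 9:a onto {8:a}
ground layer = {0:c, 2:d}
drop-orders for the pieces not yet dropped (sum over which currently-grounded one goes next):
  1 to go: {2} 1  {9} 1
  2 to go: {2,9} 2  {8,9} 1
  3 to go: {2,8,9} 3  {7,8,9} 1
  4 to go: {2,7,8,9} 4  {6,7,8,9} 1
  5 to go: {2,6,7,8,9} 5  {5,6,7,8,9} 1
  6 to go: {2,5,6,7,8,9} 6  {4,5,6,7,8,9} 1
  7 to go: {2,4,5,6,7,8,9} 7  {3,4,5,6,7,8,9} 1
  8 to go: {1,3,4,5,6,7,8,9} 1  {2,3,4,5,6,7,8,9} 8
  if 0:c drops first: 9 orders
  if 2:d drops first: 1 orders
heap linearizations: 10

10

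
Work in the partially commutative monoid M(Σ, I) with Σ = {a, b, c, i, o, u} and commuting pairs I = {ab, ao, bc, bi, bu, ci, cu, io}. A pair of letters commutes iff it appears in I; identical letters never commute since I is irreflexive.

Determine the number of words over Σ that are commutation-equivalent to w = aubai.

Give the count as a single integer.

piece 0:a — minimal
piece 1:u rests on {0:a}
piece 2:b — minimal
piece 3:a rests on {1:u}
piece 4:i rests on {3:a}
minimal pieces: {0:a, 2:b}
ways to finish when only these pieces remain (= sum over removing one remaining piece with nothing left below it):
  1 left: {2}→1  {4}→1
  2 left: {2,4}→2  {3,4}→1
  3 left: {1,3,4}→1  {2,3,4}→3
  placing 0:a first → 4 extensions
  placing 2:b first → 1 extensions
total linear extensions = 5

5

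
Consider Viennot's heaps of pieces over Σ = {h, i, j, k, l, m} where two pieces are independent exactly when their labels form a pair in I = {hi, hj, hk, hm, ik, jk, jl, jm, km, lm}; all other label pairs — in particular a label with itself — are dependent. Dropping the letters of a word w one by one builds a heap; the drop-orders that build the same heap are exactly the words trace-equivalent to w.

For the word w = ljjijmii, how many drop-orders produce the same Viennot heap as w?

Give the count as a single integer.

6

0(l) covers ∅
1(j) covers ∅
2(j) covers 1:j
3(i) covers 0:l, 2:j
4(j) covers 3:i
5(m) covers 3:i
6(i) covers 4:j, 5:m
7(i) covers 6:i
floor of heap: 0:l, 1:j
completions by unplaced set U, small U first (add the entries for U minus each lowest piece of U):
  |U|=1: {7}:1
  |U|=2: {6,7}:1
  |U|=3: {4,6,7}:1  {5,6,7}:1
  |U|=4: {4,5,6,7}:2
  |U|=5: {3,4,5,6,7}:2
  |U|=6: {0,3,4,5,6,7}:2  {2,3,4,5,6,7}:2
  start at 0(l): 2
  start at 1(j): 4
sum over floor = 6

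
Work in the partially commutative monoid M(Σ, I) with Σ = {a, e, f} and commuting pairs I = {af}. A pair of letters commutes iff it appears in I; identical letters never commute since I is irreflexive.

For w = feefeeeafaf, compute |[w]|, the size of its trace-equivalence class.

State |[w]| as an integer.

drop 0:f onto floor
drop 1:e onto {0:f}
drop 2:e onto {1:e}
drop 3:f onto {2:e}
drop 4:e onto {3:f}
drop 5:e onto {4:e}
drop 6:e onto {5:e}
drop 7:a onto {6:e}
drop 8:f onto {6:e}
drop 9:a onto {7:a}
drop 10:f onto {8:f}
ground layer = {0:f}
drop-orders for the pieces not yet dropped (sum over which currently-grounded one goes next):
  1 to go: {9} 1  {10} 1
  2 to go: {7,9} 1  {8,10} 1  {9,10} 2
  3 to go: {7,9,10} 3  {8,9,10} 3
  4 to go: {7,8,9,10} 6
  5 to go: {6,7,8,9,10} 6
  6 to go: {5,6,7,8,9,10} 6
  7 to go: {4,5,6,7,8,9,10} 6
  8 to go: {3,4,5,6,7,8,9,10} 6
  9 to go: {2,3,4,5,6,7,8,9,10} 6
  if 0:f drops first: 6 orders

6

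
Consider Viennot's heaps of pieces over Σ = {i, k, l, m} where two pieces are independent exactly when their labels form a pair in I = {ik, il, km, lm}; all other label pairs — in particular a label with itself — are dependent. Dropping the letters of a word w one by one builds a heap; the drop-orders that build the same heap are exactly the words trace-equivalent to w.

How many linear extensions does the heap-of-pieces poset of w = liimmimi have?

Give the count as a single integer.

drop 0:l onto floor
drop 1:i onto floor
drop 2:i onto {1:i}
drop 3:m onto {2:i}
drop 4:m onto {3:m}
drop 5:i onto {4:m}
drop 6:m onto {5:i}
drop 7:i onto {6:m}
ground layer = {0:l, 1:i}
drop-orders for the pieces not yet dropped (sum over which currently-grounded one goes next):
  1 to go: {0} 1  {7} 1
  2 to go: {0,7} 2  {6,7} 1
  3 to go: {0,6,7} 3  {5,6,7} 1
  4 to go: {0,5,6,7} 4  {4,5,6,7} 1
  5 to go: {0,4,5,6,7} 5  {3,4,5,6,7} 1
  6 to go: {0,3,4,5,6,7} 6  {2,3,4,5,6,7} 1
  if 0:l drops first: 1 orders
  if 1:i drops first: 7 orders
heap linearizations: 8

8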